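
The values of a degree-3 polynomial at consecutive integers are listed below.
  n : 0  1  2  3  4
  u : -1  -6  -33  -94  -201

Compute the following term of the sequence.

-366

First differences: -5, -27, -61, -107
Second differences: -22, -34, -46
Third differences: -12, -12
Third differences constant at -12.
-46 − 12 = -58;  -107 − 58 = -165;  -201 − 165 = -366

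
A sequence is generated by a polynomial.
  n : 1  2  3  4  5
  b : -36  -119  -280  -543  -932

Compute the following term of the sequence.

-1471

-83, -161, -263, -389
-78, -102, -126
-24, -24
Third differences constant at -24.
-126 − 24 = -150;  -389 − 150 = -539;  -932 − 539 = -1471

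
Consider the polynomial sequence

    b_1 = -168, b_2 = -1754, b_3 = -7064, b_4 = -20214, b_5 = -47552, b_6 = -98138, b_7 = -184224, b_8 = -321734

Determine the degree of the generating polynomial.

5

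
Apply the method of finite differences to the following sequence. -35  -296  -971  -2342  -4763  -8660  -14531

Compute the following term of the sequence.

First differences: -261, -675, -1371, -2421, -3897, -5871
Second differences: -414, -696, -1050, -1476, -1974
Third differences: -282, -354, -426, -498
Fourth differences: -72, -72, -72
Constant fourth difference = -72, so extend:
-498 − 72 = -570;  -1974 − 570 = -2544;  -5871 − 2544 = -8415;  -14531 − 8415 = -22946

-22946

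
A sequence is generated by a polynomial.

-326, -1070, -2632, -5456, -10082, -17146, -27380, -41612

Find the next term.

-60766

D1: -744, -1562, -2824, -4626, -7064, -10234, -14232
D2: -818, -1262, -1802, -2438, -3170, -3998
D3: -444, -540, -636, -732, -828
D4: -96, -96, -96, -96
The fourth differences are constant (-96).
-828 − 96 = -924;  -3998 − 924 = -4922;  -14232 − 4922 = -19154;  -41612 − 19154 = -60766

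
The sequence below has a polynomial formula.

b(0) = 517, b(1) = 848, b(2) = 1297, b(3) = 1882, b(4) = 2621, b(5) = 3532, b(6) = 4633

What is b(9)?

9256

First differences: 331, 449, 585, 739, 911, 1101
Second differences: 118, 136, 154, 172, 190
Third differences: 18, 18, 18, 18
The third differences are constant (18).
190 + 18 = 208;  1101 + 208 = 1309;  4633 + 1309 = 5942
208 + 18 = 226;  1309 + 226 = 1535;  5942 + 1535 = 7477
226 + 18 = 244;  1535 + 244 = 1779;  7477 + 1779 = 9256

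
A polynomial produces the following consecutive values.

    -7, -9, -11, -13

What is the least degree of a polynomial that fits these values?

1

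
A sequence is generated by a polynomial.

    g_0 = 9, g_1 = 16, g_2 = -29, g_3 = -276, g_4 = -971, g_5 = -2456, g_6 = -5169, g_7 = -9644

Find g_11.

Δ: 7 , -45 , -247 , -695 , -1485 , -2713 , -4475
Δ²: -52 , -202 , -448 , -790 , -1228 , -1762
Δ³: -150 , -246 , -342 , -438 , -534
Δ⁴: -96 , -96 , -96 , -96
Constant fourth difference = -96, so extend:
-534 − 96 = -630;  -1762 − 630 = -2392;  -4475 − 2392 = -6867;  -9644 − 6867 = -16511
-630 − 96 = -726;  -2392 − 726 = -3118;  -6867 − 3118 = -9985;  -16511 − 9985 = -26496
-726 − 96 = -822;  -3118 − 822 = -3940;  -9985 − 3940 = -13925;  -26496 − 13925 = -40421
-822 − 96 = -918;  -3940 − 918 = -4858;  -13925 − 4858 = -18783;  -40421 − 18783 = -59204

-59204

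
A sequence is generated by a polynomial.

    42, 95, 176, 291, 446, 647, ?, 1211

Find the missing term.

900

Using the first 6 terms:
First differences: 53, 81, 115, 155, 201
Second differences: 28, 34, 40, 46
Third differences: 6, 6, 6
Constant third difference = 6.
Extend forward: 46 + 6 = 52;  201 + 52 = 253;  647 + 253 = 900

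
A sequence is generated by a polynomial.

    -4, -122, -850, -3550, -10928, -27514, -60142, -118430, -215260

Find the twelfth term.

Δ: -118, -728, -2700, -7378, -16586, -32628, -58288, -96830
Δ²: -610, -1972, -4678, -9208, -16042, -25660, -38542
Δ³: -1362, -2706, -4530, -6834, -9618, -12882
Δ⁴: -1344, -1824, -2304, -2784, -3264
Δ⁵: -480, -480, -480, -480
The fifth differences are constant (-480).
-3264 − 480 = -3744;  -12882 − 3744 = -16626;  -38542 − 16626 = -55168;  -96830 − 55168 = -151998;  -215260 − 151998 = -367258
-3744 − 480 = -4224;  -16626 − 4224 = -20850;  -55168 − 20850 = -76018;  -151998 − 76018 = -228016;  -367258 − 228016 = -595274
-4224 − 480 = -4704;  -20850 − 4704 = -25554;  -76018 − 25554 = -101572;  -228016 − 101572 = -329588;  -595274 − 329588 = -924862

-924862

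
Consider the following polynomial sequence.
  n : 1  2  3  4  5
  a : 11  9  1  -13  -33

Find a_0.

First differences: -2  -8  -14  -20
Second differences: -6  -6  -6
The second differences are constant at -6.
Work back: -2 + 6 = 4;  11 − 4 = 7

7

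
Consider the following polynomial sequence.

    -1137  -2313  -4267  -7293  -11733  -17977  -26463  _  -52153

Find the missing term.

Using the first 7 terms:
First differences: -1176, -1954, -3026, -4440, -6244, -8486
Second differences: -778, -1072, -1414, -1804, -2242
Third differences: -294, -342, -390, -438
Fourth differences: -48, -48, -48
Constant fourth difference = -48.
Extend forward: -438 − 48 = -486;  -2242 − 486 = -2728;  -8486 − 2728 = -11214;  -26463 − 11214 = -37677

-37677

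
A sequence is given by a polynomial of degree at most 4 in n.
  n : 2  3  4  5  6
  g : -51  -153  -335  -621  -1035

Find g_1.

-102  -182  -286  -414
-80  -104  -128
-24  -24
The third differences are constant at -24.
Work back: -80 + 24 = -56;  -102 + 56 = -46;  -51 + 46 = -5

-5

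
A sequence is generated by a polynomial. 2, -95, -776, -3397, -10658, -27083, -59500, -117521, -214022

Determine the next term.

D1: -97, -681, -2621, -7261, -16425, -32417, -58021, -96501
D2: -584, -1940, -4640, -9164, -15992, -25604, -38480
D3: -1356, -2700, -4524, -6828, -9612, -12876
D4: -1344, -1824, -2304, -2784, -3264
D5: -480, -480, -480, -480
The fifth differences are constant (-480).
-3264 − 480 = -3744;  -12876 − 3744 = -16620;  -38480 − 16620 = -55100;  -96501 − 55100 = -151601;  -214022 − 151601 = -365623

-365623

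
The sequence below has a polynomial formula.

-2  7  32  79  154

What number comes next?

Δ: 9  25  47  75
Δ²: 16  22  28
Δ³: 6  6
Third differences constant at 6.
28 + 6 = 34;  75 + 34 = 109;  154 + 109 = 263

263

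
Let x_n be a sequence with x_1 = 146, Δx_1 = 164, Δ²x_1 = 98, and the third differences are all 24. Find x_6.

2186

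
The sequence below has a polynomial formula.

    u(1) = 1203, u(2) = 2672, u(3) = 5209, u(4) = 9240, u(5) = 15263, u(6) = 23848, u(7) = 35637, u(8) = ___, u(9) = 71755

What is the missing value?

Using the first 7 terms:
D1: 1469  2537  4031  6023  8585  11789
D2: 1068  1494  1992  2562  3204
D3: 426  498  570  642
D4: 72  72  72
Constant fourth difference = 72.
Extend forward: 642 + 72 = 714;  3204 + 714 = 3918;  11789 + 3918 = 15707;  35637 + 15707 = 51344

51344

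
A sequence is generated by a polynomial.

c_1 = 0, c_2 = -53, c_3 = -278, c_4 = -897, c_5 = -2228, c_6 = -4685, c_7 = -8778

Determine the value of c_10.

-37413

-53  -225  -619  -1331  -2457  -4093
-172  -394  -712  -1126  -1636
-222  -318  -414  -510
-96  -96  -96
The fourth differences are constant (-96).
-510 − 96 = -606;  -1636 − 606 = -2242;  -4093 − 2242 = -6335;  -8778 − 6335 = -15113
-606 − 96 = -702;  -2242 − 702 = -2944;  -6335 − 2944 = -9279;  -15113 − 9279 = -24392
-702 − 96 = -798;  -2944 − 798 = -3742;  -9279 − 3742 = -13021;  -24392 − 13021 = -37413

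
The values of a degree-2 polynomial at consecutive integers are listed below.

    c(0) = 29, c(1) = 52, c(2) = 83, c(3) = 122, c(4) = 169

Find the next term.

224

Δ: 23 , 31 , 39 , 47
Δ²: 8 , 8 , 8
Second differences constant at 8.
47 + 8 = 55;  169 + 55 = 224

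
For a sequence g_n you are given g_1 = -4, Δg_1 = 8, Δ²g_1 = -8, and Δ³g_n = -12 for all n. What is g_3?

Build the table forward from the leading diagonal:
D3: -12  -12  -12
D2: -8  -20  -32
D1: 8  0  -20
g: -4  4  4

4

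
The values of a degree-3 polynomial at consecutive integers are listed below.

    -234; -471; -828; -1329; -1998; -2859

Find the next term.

-3936

D1: -237, -357, -501, -669, -861
D2: -120, -144, -168, -192
D3: -24, -24, -24
The third differences are constant (-24).
-192 − 24 = -216;  -861 − 216 = -1077;  -2859 − 1077 = -3936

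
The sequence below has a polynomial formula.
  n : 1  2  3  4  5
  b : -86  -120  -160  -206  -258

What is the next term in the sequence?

-316

-34  -40  -46  -52
-6  -6  -6
The second differences are constant (-6).
-52 − 6 = -58;  -258 − 58 = -316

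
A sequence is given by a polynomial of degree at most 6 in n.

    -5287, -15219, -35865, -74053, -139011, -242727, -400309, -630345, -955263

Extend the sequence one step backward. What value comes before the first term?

D1: -9932  -20646  -38188  -64958  -103716  -157582  -230036  -324918
D2: -10714  -17542  -26770  -38758  -53866  -72454  -94882
D3: -6828  -9228  -11988  -15108  -18588  -22428
D4: -2400  -2760  -3120  -3480  -3840
D5: -360  -360  -360  -360
The fifth differences are constant at -360.
Work back: -2400 + 360 = -2040;  -6828 + 2040 = -4788;  -10714 + 4788 = -5926;  -9932 + 5926 = -4006;  -5287 + 4006 = -1281

-1281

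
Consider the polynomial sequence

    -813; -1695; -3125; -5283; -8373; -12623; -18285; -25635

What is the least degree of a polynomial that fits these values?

4

Δ: -882, -1430, -2158, -3090, -4250, -5662, -7350
Δ²: -548, -728, -932, -1160, -1412, -1688
Δ³: -180, -204, -228, -252, -276
Δ⁴: -24, -24, -24, -24
The fourth differences are constant, so the polynomial has degree 4.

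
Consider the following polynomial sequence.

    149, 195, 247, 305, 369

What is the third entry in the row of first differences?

Δ: 46, 52, 58, 64
Δ²: 6, 6, 6

58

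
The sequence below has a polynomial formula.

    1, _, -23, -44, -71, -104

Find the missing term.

-8

Using the last 4 terms:
-21  -27  -33
-6  -6
Constant second difference = -6.
Extend backward: -21 + 6 = -15;  -23 + 15 = -8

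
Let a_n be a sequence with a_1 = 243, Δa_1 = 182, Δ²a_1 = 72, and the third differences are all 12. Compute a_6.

1993

Build the table forward from the leading diagonal:
Δ³: 12  12  12  12  12  12
Δ²: 72  84  96  108  120  132
Δ: 182  254  338  434  542  662
a: 243  425  679  1017  1451  1993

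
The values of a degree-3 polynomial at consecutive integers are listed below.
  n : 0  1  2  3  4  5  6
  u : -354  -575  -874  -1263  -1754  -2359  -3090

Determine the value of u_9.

First differences: -221  -299  -389  -491  -605  -731
Second differences: -78  -90  -102  -114  -126
Third differences: -12  -12  -12  -12
Third differences constant at -12.
-126 − 12 = -138;  -731 − 138 = -869;  -3090 − 869 = -3959
-138 − 12 = -150;  -869 − 150 = -1019;  -3959 − 1019 = -4978
-150 − 12 = -162;  -1019 − 162 = -1181;  -4978 − 1181 = -6159

-6159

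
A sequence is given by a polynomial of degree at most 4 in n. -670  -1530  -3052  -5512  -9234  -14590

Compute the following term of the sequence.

Δ: -860, -1522, -2460, -3722, -5356
Δ²: -662, -938, -1262, -1634
Δ³: -276, -324, -372
Δ⁴: -48, -48
Constant fourth difference = -48, so extend:
-372 − 48 = -420;  -1634 − 420 = -2054;  -5356 − 2054 = -7410;  -14590 − 7410 = -22000

-22000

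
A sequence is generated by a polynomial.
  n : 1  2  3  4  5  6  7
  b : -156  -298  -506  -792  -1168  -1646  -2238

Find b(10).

Δ: -142 , -208 , -286 , -376 , -478 , -592
Δ²: -66 , -78 , -90 , -102 , -114
Δ³: -12 , -12 , -12 , -12
Third differences constant at -12.
-114 − 12 = -126;  -592 − 126 = -718;  -2238 − 718 = -2956
-126 − 12 = -138;  -718 − 138 = -856;  -2956 − 856 = -3812
-138 − 12 = -150;  -856 − 150 = -1006;  -3812 − 1006 = -4818

-4818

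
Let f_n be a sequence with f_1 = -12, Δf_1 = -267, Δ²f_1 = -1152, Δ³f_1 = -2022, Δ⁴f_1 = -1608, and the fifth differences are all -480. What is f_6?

-41607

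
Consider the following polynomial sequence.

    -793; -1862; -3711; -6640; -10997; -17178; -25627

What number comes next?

-1069  -1849  -2929  -4357  -6181  -8449
-780  -1080  -1428  -1824  -2268
-300  -348  -396  -444
-48  -48  -48
The fourth differences are constant (-48).
-444 − 48 = -492;  -2268 − 492 = -2760;  -8449 − 2760 = -11209;  -25627 − 11209 = -36836

-36836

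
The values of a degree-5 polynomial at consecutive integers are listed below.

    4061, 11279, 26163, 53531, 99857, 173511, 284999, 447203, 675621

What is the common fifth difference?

First differences: 7218, 14884, 27368, 46326, 73654, 111488, 162204, 228418
Second differences: 7666, 12484, 18958, 27328, 37834, 50716, 66214
Third differences: 4818, 6474, 8370, 10506, 12882, 15498
Fourth differences: 1656, 1896, 2136, 2376, 2616
Fifth differences: 240, 240, 240, 240

240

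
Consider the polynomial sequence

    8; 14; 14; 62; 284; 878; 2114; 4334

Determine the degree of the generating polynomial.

4

Δ: 6, 0, 48, 222, 594, 1236, 2220
Δ²: -6, 48, 174, 372, 642, 984
Δ³: 54, 126, 198, 270, 342
Δ⁴: 72, 72, 72, 72
The fourth differences are constant, so the polynomial has degree 4.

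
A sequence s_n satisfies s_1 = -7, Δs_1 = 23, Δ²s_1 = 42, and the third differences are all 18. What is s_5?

409

Build the table forward from the leading diagonal:
Third differences: 18, 18, 18, 18, 18
Second differences: 42, 60, 78, 96, 114
First differences: 23, 65, 125, 203, 299
s: -7, 16, 81, 206, 409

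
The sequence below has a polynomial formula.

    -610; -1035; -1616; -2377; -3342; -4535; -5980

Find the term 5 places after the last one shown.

-17825

D1: -425 , -581 , -761 , -965 , -1193 , -1445
D2: -156 , -180 , -204 , -228 , -252
D3: -24 , -24 , -24 , -24
The third differences are constant (-24).
-252 − 24 = -276;  -1445 − 276 = -1721;  -5980 − 1721 = -7701
-276 − 24 = -300;  -1721 − 300 = -2021;  -7701 − 2021 = -9722
-300 − 24 = -324;  -2021 − 324 = -2345;  -9722 − 2345 = -12067
-324 − 24 = -348;  -2345 − 348 = -2693;  -12067 − 2693 = -14760
-348 − 24 = -372;  -2693 − 372 = -3065;  -14760 − 3065 = -17825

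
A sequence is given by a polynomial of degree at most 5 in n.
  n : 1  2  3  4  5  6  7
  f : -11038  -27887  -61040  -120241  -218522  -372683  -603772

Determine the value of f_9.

D1: -16849, -33153, -59201, -98281, -154161, -231089
D2: -16304, -26048, -39080, -55880, -76928
D3: -9744, -13032, -16800, -21048
D4: -3288, -3768, -4248
D5: -480, -480
Fifth differences constant at -480.
-4248 − 480 = -4728;  -21048 − 4728 = -25776;  -76928 − 25776 = -102704;  -231089 − 102704 = -333793;  -603772 − 333793 = -937565
-4728 − 480 = -5208;  -25776 − 5208 = -30984;  -102704 − 30984 = -133688;  -333793 − 133688 = -467481;  -937565 − 467481 = -1405046

-1405046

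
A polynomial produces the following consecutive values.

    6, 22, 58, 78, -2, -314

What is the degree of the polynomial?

Δ: 16, 36, 20, -80, -312
Δ²: 20, -16, -100, -232
Δ³: -36, -84, -132
Δ⁴: -48, -48
The fourth differences are constant, so the polynomial has degree 4.

4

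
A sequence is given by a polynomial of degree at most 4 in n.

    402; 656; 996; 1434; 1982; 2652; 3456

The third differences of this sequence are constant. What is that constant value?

Δ: 254, 340, 438, 548, 670, 804
Δ²: 86, 98, 110, 122, 134
Δ³: 12, 12, 12, 12

12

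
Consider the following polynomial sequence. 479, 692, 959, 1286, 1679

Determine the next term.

Δ: 213  267  327  393
Δ²: 54  60  66
Δ³: 6  6
Constant third difference = 6, so extend:
66 + 6 = 72;  393 + 72 = 465;  1679 + 465 = 2144

2144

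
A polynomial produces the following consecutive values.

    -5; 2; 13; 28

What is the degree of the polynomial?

2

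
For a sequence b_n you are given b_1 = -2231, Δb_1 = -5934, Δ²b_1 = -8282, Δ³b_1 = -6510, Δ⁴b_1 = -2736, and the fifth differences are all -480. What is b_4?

-51389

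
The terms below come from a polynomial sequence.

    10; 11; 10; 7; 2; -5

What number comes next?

D1: 1, -1, -3, -5, -7
D2: -2, -2, -2, -2
Second differences constant at -2.
-7 − 2 = -9;  -5 − 9 = -14

-14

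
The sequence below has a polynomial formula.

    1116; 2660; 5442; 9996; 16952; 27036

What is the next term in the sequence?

41070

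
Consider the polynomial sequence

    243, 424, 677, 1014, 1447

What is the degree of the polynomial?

D1: 181, 253, 337, 433
D2: 72, 84, 96
D3: 12, 12
The third differences are constant, so the polynomial has degree 3.

3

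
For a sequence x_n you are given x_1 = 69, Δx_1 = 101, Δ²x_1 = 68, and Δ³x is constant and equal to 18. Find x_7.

2055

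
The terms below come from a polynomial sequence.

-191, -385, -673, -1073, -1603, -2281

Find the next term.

-3125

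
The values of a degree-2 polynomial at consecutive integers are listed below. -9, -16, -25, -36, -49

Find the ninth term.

First differences: -7, -9, -11, -13
Second differences: -2, -2, -2
Second differences constant at -2.
-13 − 2 = -15;  -49 − 15 = -64
-15 − 2 = -17;  -64 − 17 = -81
-17 − 2 = -19;  -81 − 19 = -100
-19 − 2 = -21;  -100 − 21 = -121

-121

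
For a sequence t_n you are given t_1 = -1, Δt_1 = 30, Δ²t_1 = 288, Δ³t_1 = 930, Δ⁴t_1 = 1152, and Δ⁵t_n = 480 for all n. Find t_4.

Build the table forward from the leading diagonal:
Fifth differences: 480, 480, 480, 480
Fourth differences: 1152, 1632, 2112, 2592
Third differences: 930, 2082, 3714, 5826
Second differences: 288, 1218, 3300, 7014
First differences: 30, 318, 1536, 4836
t: -1, 29, 347, 1883

1883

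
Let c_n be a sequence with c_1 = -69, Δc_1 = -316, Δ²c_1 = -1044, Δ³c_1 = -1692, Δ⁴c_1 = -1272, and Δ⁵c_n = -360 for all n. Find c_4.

Build the table forward from the leading diagonal:
D5: -360, -360, -360, -360
D4: -1272, -1632, -1992, -2352
D3: -1692, -2964, -4596, -6588
D2: -1044, -2736, -5700, -10296
D1: -316, -1360, -4096, -9796
c: -69, -385, -1745, -5841

-5841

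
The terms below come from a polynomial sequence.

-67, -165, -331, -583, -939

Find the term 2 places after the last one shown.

-2035

D1: -98  -166  -252  -356
D2: -68  -86  -104
D3: -18  -18
The third differences are constant (-18).
-104 − 18 = -122;  -356 − 122 = -478;  -939 − 478 = -1417
-122 − 18 = -140;  -478 − 140 = -618;  -1417 − 618 = -2035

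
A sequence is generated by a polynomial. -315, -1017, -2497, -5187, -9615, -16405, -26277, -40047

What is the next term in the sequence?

First differences: -702, -1480, -2690, -4428, -6790, -9872, -13770
Second differences: -778, -1210, -1738, -2362, -3082, -3898
Third differences: -432, -528, -624, -720, -816
Fourth differences: -96, -96, -96, -96
Fourth differences constant at -96.
-816 − 96 = -912;  -3898 − 912 = -4810;  -13770 − 4810 = -18580;  -40047 − 18580 = -58627

-58627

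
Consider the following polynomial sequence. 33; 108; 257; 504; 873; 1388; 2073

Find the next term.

2952

First differences: 75, 149, 247, 369, 515, 685
Second differences: 74, 98, 122, 146, 170
Third differences: 24, 24, 24, 24
The third differences are constant (24).
170 + 24 = 194;  685 + 194 = 879;  2073 + 879 = 2952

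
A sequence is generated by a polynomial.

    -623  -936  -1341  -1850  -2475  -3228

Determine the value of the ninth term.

-6375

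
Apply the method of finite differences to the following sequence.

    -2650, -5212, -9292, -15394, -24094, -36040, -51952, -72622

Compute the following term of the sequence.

-98914

First differences: -2562, -4080, -6102, -8700, -11946, -15912, -20670
Second differences: -1518, -2022, -2598, -3246, -3966, -4758
Third differences: -504, -576, -648, -720, -792
Fourth differences: -72, -72, -72, -72
The fourth differences are constant (-72).
-792 − 72 = -864;  -4758 − 864 = -5622;  -20670 − 5622 = -26292;  -72622 − 26292 = -98914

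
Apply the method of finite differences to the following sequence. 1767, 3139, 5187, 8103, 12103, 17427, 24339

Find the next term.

33127

1372 , 2048 , 2916 , 4000 , 5324 , 6912
676 , 868 , 1084 , 1324 , 1588
192 , 216 , 240 , 264
24 , 24 , 24
Fourth differences constant at 24.
264 + 24 = 288;  1588 + 288 = 1876;  6912 + 1876 = 8788;  24339 + 8788 = 33127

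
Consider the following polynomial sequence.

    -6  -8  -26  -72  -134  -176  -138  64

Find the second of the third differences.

12

Δ: -2, -18, -46, -62, -42, 38, 202
Δ²: -16, -28, -16, 20, 80, 164
Δ³: -12, 12, 36, 60, 84
Δ⁴: 24, 24, 24, 24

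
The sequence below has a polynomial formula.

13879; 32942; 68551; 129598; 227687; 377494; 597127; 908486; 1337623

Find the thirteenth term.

D1: 19063, 35609, 61047, 98089, 149807, 219633, 311359, 429137
D2: 16546, 25438, 37042, 51718, 69826, 91726, 117778
D3: 8892, 11604, 14676, 18108, 21900, 26052
D4: 2712, 3072, 3432, 3792, 4152
D5: 360, 360, 360, 360
The fifth differences are constant (360).
4152 + 360 = 4512;  26052 + 4512 = 30564;  117778 + 30564 = 148342;  429137 + 148342 = 577479;  1337623 + 577479 = 1915102
4512 + 360 = 4872;  30564 + 4872 = 35436;  148342 + 35436 = 183778;  577479 + 183778 = 761257;  1915102 + 761257 = 2676359
4872 + 360 = 5232;  35436 + 5232 = 40668;  183778 + 40668 = 224446;  761257 + 224446 = 985703;  2676359 + 985703 = 3662062
5232 + 360 = 5592;  40668 + 5592 = 46260;  224446 + 46260 = 270706;  985703 + 270706 = 1256409;  3662062 + 1256409 = 4918471

4918471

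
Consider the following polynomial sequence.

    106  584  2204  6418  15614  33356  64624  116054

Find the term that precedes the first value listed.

D1: 478, 1620, 4214, 9196, 17742, 31268, 51430
D2: 1142, 2594, 4982, 8546, 13526, 20162
D3: 1452, 2388, 3564, 4980, 6636
D4: 936, 1176, 1416, 1656
D5: 240, 240, 240
The fifth differences are constant at 240.
Work back: 936 − 240 = 696;  1452 − 696 = 756;  1142 − 756 = 386;  478 − 386 = 92;  106 − 92 = 14

14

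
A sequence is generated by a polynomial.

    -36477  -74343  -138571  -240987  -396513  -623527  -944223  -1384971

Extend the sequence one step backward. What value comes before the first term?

-15883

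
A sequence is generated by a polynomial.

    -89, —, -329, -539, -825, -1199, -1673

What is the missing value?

Using the last 5 terms:
Δ: -210  -286  -374  -474
Δ²: -76  -88  -100
Δ³: -12  -12
Constant third difference = -12.
Extend backward: -76 + 12 = -64;  -210 + 64 = -146;  -329 + 146 = -183

-183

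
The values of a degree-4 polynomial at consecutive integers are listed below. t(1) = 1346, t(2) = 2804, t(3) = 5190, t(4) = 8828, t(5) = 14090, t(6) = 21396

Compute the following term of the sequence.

31214

D1: 1458 , 2386 , 3638 , 5262 , 7306
D2: 928 , 1252 , 1624 , 2044
D3: 324 , 372 , 420
D4: 48 , 48
The fourth differences are constant (48).
420 + 48 = 468;  2044 + 468 = 2512;  7306 + 2512 = 9818;  21396 + 9818 = 31214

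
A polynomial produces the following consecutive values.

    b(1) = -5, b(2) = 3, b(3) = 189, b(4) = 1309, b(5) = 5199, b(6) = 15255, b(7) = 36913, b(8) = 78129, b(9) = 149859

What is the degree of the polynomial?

Δ: 8, 186, 1120, 3890, 10056, 21658, 41216, 71730
Δ²: 178, 934, 2770, 6166, 11602, 19558, 30514
Δ³: 756, 1836, 3396, 5436, 7956, 10956
Δ⁴: 1080, 1560, 2040, 2520, 3000
Δ⁵: 480, 480, 480, 480
The fifth differences are constant, so the polynomial has degree 5.

5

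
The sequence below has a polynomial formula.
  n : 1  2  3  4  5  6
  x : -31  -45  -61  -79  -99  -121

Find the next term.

-145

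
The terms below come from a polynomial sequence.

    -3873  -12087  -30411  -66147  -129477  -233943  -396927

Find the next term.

-640131

-8214, -18324, -35736, -63330, -104466, -162984
-10110, -17412, -27594, -41136, -58518
-7302, -10182, -13542, -17382
-2880, -3360, -3840
-480, -480
Constant fifth difference = -480, so extend:
-3840 − 480 = -4320;  -17382 − 4320 = -21702;  -58518 − 21702 = -80220;  -162984 − 80220 = -243204;  -396927 − 243204 = -640131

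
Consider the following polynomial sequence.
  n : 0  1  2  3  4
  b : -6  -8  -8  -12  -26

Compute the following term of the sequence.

-56

First differences: -2  0  -4  -14
Second differences: 2  -4  -10
Third differences: -6  -6
Constant third difference = -6, so extend:
-10 − 6 = -16;  -14 − 16 = -30;  -26 − 30 = -56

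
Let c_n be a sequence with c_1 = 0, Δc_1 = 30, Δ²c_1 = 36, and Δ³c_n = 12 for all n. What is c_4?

210

Build the table forward from the leading diagonal:
Third differences: 12, 12, 12, 12
Second differences: 36, 48, 60, 72
First differences: 30, 66, 114, 174
c: 0, 30, 96, 210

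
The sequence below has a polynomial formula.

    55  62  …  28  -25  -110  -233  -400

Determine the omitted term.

55

Using the last 5 terms:
-53  -85  -123  -167
-32  -38  -44
-6  -6
Constant third difference = -6.
Extend backward: -32 + 6 = -26;  -53 + 26 = -27;  28 + 27 = 55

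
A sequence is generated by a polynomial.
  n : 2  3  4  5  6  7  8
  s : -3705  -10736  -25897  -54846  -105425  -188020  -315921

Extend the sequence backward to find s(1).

-970

D1: -7031  -15161  -28949  -50579  -82595  -127901
D2: -8130  -13788  -21630  -32016  -45306
D3: -5658  -7842  -10386  -13290
D4: -2184  -2544  -2904
D5: -360  -360
The fifth differences are constant at -360.
Work back: -2184 + 360 = -1824;  -5658 + 1824 = -3834;  -8130 + 3834 = -4296;  -7031 + 4296 = -2735;  -3705 + 2735 = -970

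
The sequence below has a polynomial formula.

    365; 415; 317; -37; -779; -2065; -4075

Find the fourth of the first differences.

Δ: 50, -98, -354, -742, -1286, -2010
Δ²: -148, -256, -388, -544, -724
Δ³: -108, -132, -156, -180
Δ⁴: -24, -24, -24

-742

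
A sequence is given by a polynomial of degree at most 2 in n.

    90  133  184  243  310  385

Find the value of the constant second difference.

First differences: 43, 51, 59, 67, 75
Second differences: 8, 8, 8, 8

8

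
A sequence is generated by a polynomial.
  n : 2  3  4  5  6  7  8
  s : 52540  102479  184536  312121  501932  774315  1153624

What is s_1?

24237

Δ: 49939, 82057, 127585, 189811, 272383, 379309
Δ²: 32118, 45528, 62226, 82572, 106926
Δ³: 13410, 16698, 20346, 24354
Δ⁴: 3288, 3648, 4008
Δ⁵: 360, 360
The fifth differences are constant at 360.
Work back: 3288 − 360 = 2928;  13410 − 2928 = 10482;  32118 − 10482 = 21636;  49939 − 21636 = 28303;  52540 − 28303 = 24237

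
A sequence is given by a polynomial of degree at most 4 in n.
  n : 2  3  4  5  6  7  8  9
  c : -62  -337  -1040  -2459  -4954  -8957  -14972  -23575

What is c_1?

1

-275, -703, -1419, -2495, -4003, -6015, -8603
-428, -716, -1076, -1508, -2012, -2588
-288, -360, -432, -504, -576
-72, -72, -72, -72
The fourth differences are constant at -72.
Work back: -288 + 72 = -216;  -428 + 216 = -212;  -275 + 212 = -63;  -62 + 63 = 1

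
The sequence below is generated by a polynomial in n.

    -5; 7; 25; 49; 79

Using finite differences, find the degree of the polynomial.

First differences: 12, 18, 24, 30
Second differences: 6, 6, 6
The second differences are constant, so the polynomial has degree 2.

2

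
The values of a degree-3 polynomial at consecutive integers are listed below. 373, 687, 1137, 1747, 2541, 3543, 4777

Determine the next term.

314, 450, 610, 794, 1002, 1234
136, 160, 184, 208, 232
24, 24, 24, 24
Third differences constant at 24.
232 + 24 = 256;  1234 + 256 = 1490;  4777 + 1490 = 6267

6267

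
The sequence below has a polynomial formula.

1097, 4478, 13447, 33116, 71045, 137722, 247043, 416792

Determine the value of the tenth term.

Δ: 3381, 8969, 19669, 37929, 66677, 109321, 169749
Δ²: 5588, 10700, 18260, 28748, 42644, 60428
Δ³: 5112, 7560, 10488, 13896, 17784
Δ⁴: 2448, 2928, 3408, 3888
Δ⁵: 480, 480, 480
The fifth differences are constant (480).
3888 + 480 = 4368;  17784 + 4368 = 22152;  60428 + 22152 = 82580;  169749 + 82580 = 252329;  416792 + 252329 = 669121
4368 + 480 = 4848;  22152 + 4848 = 27000;  82580 + 27000 = 109580;  252329 + 109580 = 361909;  669121 + 361909 = 1031030

1031030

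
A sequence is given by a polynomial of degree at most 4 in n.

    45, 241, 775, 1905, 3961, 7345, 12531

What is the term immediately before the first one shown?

1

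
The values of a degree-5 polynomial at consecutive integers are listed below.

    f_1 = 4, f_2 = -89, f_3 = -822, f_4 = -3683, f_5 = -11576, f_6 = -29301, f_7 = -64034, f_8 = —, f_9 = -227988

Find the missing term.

Using the first 7 terms:
Δ: -93  -733  -2861  -7893  -17725  -34733
Δ²: -640  -2128  -5032  -9832  -17008
Δ³: -1488  -2904  -4800  -7176
Δ⁴: -1416  -1896  -2376
Δ⁵: -480  -480
Constant fifth difference = -480.
Extend forward: -2376 − 480 = -2856;  -7176 − 2856 = -10032;  -17008 − 10032 = -27040;  -34733 − 27040 = -61773;  -64034 − 61773 = -125807

-125807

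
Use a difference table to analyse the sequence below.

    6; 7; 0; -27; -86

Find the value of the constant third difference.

-12

Δ: 1, -7, -27, -59
Δ²: -8, -20, -32
Δ³: -12, -12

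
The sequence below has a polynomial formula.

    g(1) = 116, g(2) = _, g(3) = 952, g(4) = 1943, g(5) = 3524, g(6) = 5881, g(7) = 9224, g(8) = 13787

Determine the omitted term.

389

Using the last 6 terms:
991, 1581, 2357, 3343, 4563
590, 776, 986, 1220
186, 210, 234
24, 24
Constant fourth difference = 24.
Extend backward: 186 − 24 = 162;  590 − 162 = 428;  991 − 428 = 563;  952 − 563 = 389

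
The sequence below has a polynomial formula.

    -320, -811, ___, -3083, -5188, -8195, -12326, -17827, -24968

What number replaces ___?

-1682

Using the last 6 terms:
First differences: -2105  -3007  -4131  -5501  -7141
Second differences: -902  -1124  -1370  -1640
Third differences: -222  -246  -270
Fourth differences: -24  -24
Constant fourth difference = -24.
Extend backward: -222 + 24 = -198;  -902 + 198 = -704;  -2105 + 704 = -1401;  -3083 + 1401 = -1682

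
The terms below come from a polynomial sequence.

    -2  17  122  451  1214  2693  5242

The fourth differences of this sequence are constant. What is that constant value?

72

D1: 19, 105, 329, 763, 1479, 2549
D2: 86, 224, 434, 716, 1070
D3: 138, 210, 282, 354
D4: 72, 72, 72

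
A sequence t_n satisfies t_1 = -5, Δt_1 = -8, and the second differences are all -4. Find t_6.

-85

Build the table forward from the leading diagonal:
D2: -4  -4  -4  -4  -4  -4
D1: -8  -12  -16  -20  -24  -28
t: -5  -13  -25  -41  -61  -85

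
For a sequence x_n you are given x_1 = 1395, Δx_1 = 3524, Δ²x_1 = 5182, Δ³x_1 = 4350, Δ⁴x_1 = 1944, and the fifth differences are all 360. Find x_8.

362735

Build the table forward from the leading diagonal:
Δ⁵: 360  360  360  360  360  360  360  360
Δ⁴: 1944  2304  2664  3024  3384  3744  4104  4464
Δ³: 4350  6294  8598  11262  14286  17670  21414  25518
Δ²: 5182  9532  15826  24424  35686  49972  67642  89056
Δ: 3524  8706  18238  34064  58488  94174  144146  211788
x: 1395  4919  13625  31863  65927  124415  218589  362735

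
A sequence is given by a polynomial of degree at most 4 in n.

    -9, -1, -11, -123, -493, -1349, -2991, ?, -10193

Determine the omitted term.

-5791

Using the first 7 terms:
8, -10, -112, -370, -856, -1642
-18, -102, -258, -486, -786
-84, -156, -228, -300
-72, -72, -72
Constant fourth difference = -72.
Extend forward: -300 − 72 = -372;  -786 − 372 = -1158;  -1642 − 1158 = -2800;  -2991 − 2800 = -5791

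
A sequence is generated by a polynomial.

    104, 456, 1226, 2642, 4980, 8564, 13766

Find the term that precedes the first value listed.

D1: 352  770  1416  2338  3584  5202
D2: 418  646  922  1246  1618
D3: 228  276  324  372
D4: 48  48  48
The fourth differences are constant at 48.
Work back: 228 − 48 = 180;  418 − 180 = 238;  352 − 238 = 114;  104 − 114 = -10

-10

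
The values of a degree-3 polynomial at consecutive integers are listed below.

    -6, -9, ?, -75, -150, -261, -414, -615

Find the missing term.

-30

Using the last 5 terms:
-75, -111, -153, -201
-36, -42, -48
-6, -6
Constant third difference = -6.
Extend backward: -36 + 6 = -30;  -75 + 30 = -45;  -75 + 45 = -30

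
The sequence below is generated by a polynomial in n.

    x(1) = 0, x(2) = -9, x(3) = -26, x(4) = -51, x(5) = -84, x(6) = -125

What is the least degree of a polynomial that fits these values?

-9, -17, -25, -33, -41
-8, -8, -8, -8
The second differences are constant, so the polynomial has degree 2.

2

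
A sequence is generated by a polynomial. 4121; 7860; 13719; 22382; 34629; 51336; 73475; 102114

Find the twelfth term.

306390

D1: 3739, 5859, 8663, 12247, 16707, 22139, 28639
D2: 2120, 2804, 3584, 4460, 5432, 6500
D3: 684, 780, 876, 972, 1068
D4: 96, 96, 96, 96
Fourth differences constant at 96.
1068 + 96 = 1164;  6500 + 1164 = 7664;  28639 + 7664 = 36303;  102114 + 36303 = 138417
1164 + 96 = 1260;  7664 + 1260 = 8924;  36303 + 8924 = 45227;  138417 + 45227 = 183644
1260 + 96 = 1356;  8924 + 1356 = 10280;  45227 + 10280 = 55507;  183644 + 55507 = 239151
1356 + 96 = 1452;  10280 + 1452 = 11732;  55507 + 11732 = 67239;  239151 + 67239 = 306390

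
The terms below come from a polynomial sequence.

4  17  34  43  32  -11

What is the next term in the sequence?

-98

D1: 13 , 17 , 9 , -11 , -43
D2: 4 , -8 , -20 , -32
D3: -12 , -12 , -12
The third differences are constant (-12).
-32 − 12 = -44;  -43 − 44 = -87;  -11 − 87 = -98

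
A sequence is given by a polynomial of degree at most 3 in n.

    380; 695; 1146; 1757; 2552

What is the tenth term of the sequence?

10127

First differences: 315, 451, 611, 795
Second differences: 136, 160, 184
Third differences: 24, 24
Constant third difference = 24, so extend:
184 + 24 = 208;  795 + 208 = 1003;  2552 + 1003 = 3555
208 + 24 = 232;  1003 + 232 = 1235;  3555 + 1235 = 4790
232 + 24 = 256;  1235 + 256 = 1491;  4790 + 1491 = 6281
256 + 24 = 280;  1491 + 280 = 1771;  6281 + 1771 = 8052
280 + 24 = 304;  1771 + 304 = 2075;  8052 + 2075 = 10127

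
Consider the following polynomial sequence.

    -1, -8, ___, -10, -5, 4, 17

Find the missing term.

Using the last 4 terms:
5  9  13
4  4
Constant second difference = 4.
Extend backward: 5 − 4 = 1;  -10 − 1 = -11

-11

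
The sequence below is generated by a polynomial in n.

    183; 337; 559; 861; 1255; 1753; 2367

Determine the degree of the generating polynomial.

3

First differences: 154, 222, 302, 394, 498, 614
Second differences: 68, 80, 92, 104, 116
Third differences: 12, 12, 12, 12
The third differences are constant, so the polynomial has degree 3.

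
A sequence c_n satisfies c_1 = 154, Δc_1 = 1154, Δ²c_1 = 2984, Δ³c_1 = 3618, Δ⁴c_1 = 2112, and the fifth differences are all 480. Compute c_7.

158758

Build the table forward from the leading diagonal:
Δ⁵: 480, 480, 480, 480, 480, 480, 480
Δ⁴: 2112, 2592, 3072, 3552, 4032, 4512, 4992
Δ³: 3618, 5730, 8322, 11394, 14946, 18978, 23490
Δ²: 2984, 6602, 12332, 20654, 32048, 46994, 65972
Δ: 1154, 4138, 10740, 23072, 43726, 75774, 122768
c: 154, 1308, 5446, 16186, 39258, 82984, 158758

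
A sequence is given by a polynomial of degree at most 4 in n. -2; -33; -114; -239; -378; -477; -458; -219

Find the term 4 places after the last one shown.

5817

-31  -81  -125  -139  -99  19  239
-50  -44  -14  40  118  220
6  30  54  78  102
24  24  24  24
Constant fourth difference = 24, so extend:
102 + 24 = 126;  220 + 126 = 346;  239 + 346 = 585;  -219 + 585 = 366
126 + 24 = 150;  346 + 150 = 496;  585 + 496 = 1081;  366 + 1081 = 1447
150 + 24 = 174;  496 + 174 = 670;  1081 + 670 = 1751;  1447 + 1751 = 3198
174 + 24 = 198;  670 + 198 = 868;  1751 + 868 = 2619;  3198 + 2619 = 5817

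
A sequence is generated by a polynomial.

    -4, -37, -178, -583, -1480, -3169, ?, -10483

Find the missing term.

-6022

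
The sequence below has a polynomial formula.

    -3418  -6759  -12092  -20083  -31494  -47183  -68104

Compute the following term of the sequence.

-95307

-3341, -5333, -7991, -11411, -15689, -20921
-1992, -2658, -3420, -4278, -5232
-666, -762, -858, -954
-96, -96, -96
Constant fourth difference = -96, so extend:
-954 − 96 = -1050;  -5232 − 1050 = -6282;  -20921 − 6282 = -27203;  -68104 − 27203 = -95307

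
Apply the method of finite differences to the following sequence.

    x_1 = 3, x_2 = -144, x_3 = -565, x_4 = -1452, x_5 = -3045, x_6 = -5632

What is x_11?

-46917

First differences: -147  -421  -887  -1593  -2587
Second differences: -274  -466  -706  -994
Third differences: -192  -240  -288
Fourth differences: -48  -48
The fourth differences are constant (-48).
-288 − 48 = -336;  -994 − 336 = -1330;  -2587 − 1330 = -3917;  -5632 − 3917 = -9549
-336 − 48 = -384;  -1330 − 384 = -1714;  -3917 − 1714 = -5631;  -9549 − 5631 = -15180
-384 − 48 = -432;  -1714 − 432 = -2146;  -5631 − 2146 = -7777;  -15180 − 7777 = -22957
-432 − 48 = -480;  -2146 − 480 = -2626;  -7777 − 2626 = -10403;  -22957 − 10403 = -33360
-480 − 48 = -528;  -2626 − 528 = -3154;  -10403 − 3154 = -13557;  -33360 − 13557 = -46917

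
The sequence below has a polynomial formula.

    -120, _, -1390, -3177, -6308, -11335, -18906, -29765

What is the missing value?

-491

Using the last 6 terms:
-1787, -3131, -5027, -7571, -10859
-1344, -1896, -2544, -3288
-552, -648, -744
-96, -96
Constant fourth difference = -96.
Extend backward: -552 + 96 = -456;  -1344 + 456 = -888;  -1787 + 888 = -899;  -1390 + 899 = -491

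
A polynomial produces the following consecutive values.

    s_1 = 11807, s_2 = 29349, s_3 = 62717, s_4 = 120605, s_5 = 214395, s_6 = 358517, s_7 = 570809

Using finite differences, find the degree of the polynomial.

17542, 33368, 57888, 93790, 144122, 212292
15826, 24520, 35902, 50332, 68170
8694, 11382, 14430, 17838
2688, 3048, 3408
360, 360
The fifth differences are constant, so the polynomial has degree 5.

5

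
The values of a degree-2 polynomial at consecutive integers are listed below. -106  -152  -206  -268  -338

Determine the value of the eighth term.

-46, -54, -62, -70
-8, -8, -8
The second differences are constant (-8).
-70 − 8 = -78;  -338 − 78 = -416
-78 − 8 = -86;  -416 − 86 = -502
-86 − 8 = -94;  -502 − 94 = -596

-596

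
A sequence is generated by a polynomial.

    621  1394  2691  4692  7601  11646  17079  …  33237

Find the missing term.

24176

Using the first 7 terms:
773, 1297, 2001, 2909, 4045, 5433
524, 704, 908, 1136, 1388
180, 204, 228, 252
24, 24, 24
Constant fourth difference = 24.
Extend forward: 252 + 24 = 276;  1388 + 276 = 1664;  5433 + 1664 = 7097;  17079 + 7097 = 24176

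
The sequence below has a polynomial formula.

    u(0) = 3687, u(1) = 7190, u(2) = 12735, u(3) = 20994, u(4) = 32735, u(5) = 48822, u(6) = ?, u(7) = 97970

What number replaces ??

Using the first 6 terms:
Δ: 3503, 5545, 8259, 11741, 16087
Δ²: 2042, 2714, 3482, 4346
Δ³: 672, 768, 864
Δ⁴: 96, 96
Constant fourth difference = 96.
Extend forward: 864 + 96 = 960;  4346 + 960 = 5306;  16087 + 5306 = 21393;  48822 + 21393 = 70215

70215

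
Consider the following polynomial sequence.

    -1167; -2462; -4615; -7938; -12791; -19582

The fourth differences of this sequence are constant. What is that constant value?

First differences: -1295, -2153, -3323, -4853, -6791
Second differences: -858, -1170, -1530, -1938
Third differences: -312, -360, -408
Fourth differences: -48, -48

-48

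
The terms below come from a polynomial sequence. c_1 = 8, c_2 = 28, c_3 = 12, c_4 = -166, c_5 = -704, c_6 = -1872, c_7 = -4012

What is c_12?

20, -16, -178, -538, -1168, -2140
-36, -162, -360, -630, -972
-126, -198, -270, -342
-72, -72, -72
Constant fourth difference = -72, so extend:
-342 − 72 = -414;  -972 − 414 = -1386;  -2140 − 1386 = -3526;  -4012 − 3526 = -7538
-414 − 72 = -486;  -1386 − 486 = -1872;  -3526 − 1872 = -5398;  -7538 − 5398 = -12936
-486 − 72 = -558;  -1872 − 558 = -2430;  -5398 − 2430 = -7828;  -12936 − 7828 = -20764
-558 − 72 = -630;  -2430 − 630 = -3060;  -7828 − 3060 = -10888;  -20764 − 10888 = -31652
-630 − 72 = -702;  -3060 − 702 = -3762;  -10888 − 3762 = -14650;  -31652 − 14650 = -46302

-46302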